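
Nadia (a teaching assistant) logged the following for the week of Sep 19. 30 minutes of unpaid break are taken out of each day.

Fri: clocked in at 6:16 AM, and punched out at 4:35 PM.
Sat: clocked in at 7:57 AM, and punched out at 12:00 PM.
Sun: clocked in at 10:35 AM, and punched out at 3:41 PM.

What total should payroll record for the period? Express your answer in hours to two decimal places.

Fri: 6:16 AM–4:35 PM = 10 h 19 min; less 30 min break → 9 h 49 min
Sat: 7:57 AM–12:00 PM = 4 h 3 min; less 30 min break → 3 h 33 min
Sun: 10:35 AM–3:41 PM = 5 h 6 min; less 30 min break → 4 h 36 min
Total: 9 h 49 min + 3 h 33 min + 4 h 36 min = 17 h 58 min.

17.97 hours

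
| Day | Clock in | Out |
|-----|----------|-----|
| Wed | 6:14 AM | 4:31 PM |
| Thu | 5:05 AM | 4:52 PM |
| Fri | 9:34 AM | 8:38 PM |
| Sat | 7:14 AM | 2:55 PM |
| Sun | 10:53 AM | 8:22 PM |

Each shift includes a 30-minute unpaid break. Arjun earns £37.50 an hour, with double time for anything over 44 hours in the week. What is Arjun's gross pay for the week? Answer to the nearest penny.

Wed: 6:14 AM–4:31 PM = 10 h 17 min; less 30 min break → 9 h 47 min
Thu: 5:05 AM–4:52 PM = 11 h 47 min; less 30 min break → 11 h 17 min
Fri: 9:34 AM–8:38 PM = 11 h 4 min; less 30 min break → 10 h 34 min
Sat: 7:14 AM–2:55 PM = 7 h 41 min; less 30 min break → 7 h 11 min
Sun: 10:53 AM–8:22 PM = 9 h 29 min; less 30 min break → 8 h 59 min
Total worked: 47 h 48 min = 2868 min.
Regular 44 h 0 min = 2640 min at £37.50/h; overtime 3 h 48 min = 228 min at £75.00/h.
Pay = (2640 × £37.50 + 228 × £75.00) ÷ 60 = £1935.00.

£1935.00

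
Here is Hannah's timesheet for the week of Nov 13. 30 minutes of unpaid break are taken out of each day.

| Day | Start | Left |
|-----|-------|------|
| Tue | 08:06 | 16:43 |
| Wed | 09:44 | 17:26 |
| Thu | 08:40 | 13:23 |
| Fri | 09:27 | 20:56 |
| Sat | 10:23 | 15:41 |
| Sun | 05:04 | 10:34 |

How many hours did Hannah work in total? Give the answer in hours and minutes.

Tue: 08:06–16:43 = 8 h 37 min; less 30 min break → 8 h 7 min
Wed: 09:44–17:26 = 7 h 42 min; less 30 min break → 7 h 12 min
Thu: 08:40–13:23 = 4 h 43 min; less 30 min break → 4 h 13 min
Fri: 09:27–20:56 = 11 h 29 min; less 30 min break → 10 h 59 min
Sat: 10:23–15:41 = 5 h 18 min; less 30 min break → 4 h 48 min
Sun: 05:04–10:34 = 5 h 30 min; less 30 min break → 5 h 0 min
Total: 8 h 7 min + 7 h 12 min + 4 h 13 min + 10 h 59 min + 4 h 48 min + 5 h 0 min = 40 h 19 min.

40 h 19 min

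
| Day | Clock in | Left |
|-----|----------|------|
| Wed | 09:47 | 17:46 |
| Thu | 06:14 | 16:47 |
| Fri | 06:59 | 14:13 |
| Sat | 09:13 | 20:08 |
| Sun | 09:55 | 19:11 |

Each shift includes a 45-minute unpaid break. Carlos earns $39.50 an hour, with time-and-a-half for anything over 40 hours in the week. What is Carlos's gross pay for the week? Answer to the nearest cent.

Wed: 09:47–17:46 = 7 h 59 min; less 45 min break → 7 h 14 min
Thu: 06:14–16:47 = 10 h 33 min; less 45 min break → 9 h 48 min
Fri: 06:59–14:13 = 7 h 14 min; less 45 min break → 6 h 29 min
Sat: 09:13–20:08 = 10 h 55 min; less 45 min break → 10 h 10 min
Sun: 09:55–19:11 = 9 h 16 min; less 45 min break → 8 h 31 min
Total worked: 42 h 12 min = 2532 min.
Regular 40 h 0 min = 2400 min at $39.50/h; overtime 2 h 12 min = 132 min at $59.25/h.
Pay = (2400 × $39.50 + 132 × $59.25) ÷ 60 = $1710.35.

$1710.35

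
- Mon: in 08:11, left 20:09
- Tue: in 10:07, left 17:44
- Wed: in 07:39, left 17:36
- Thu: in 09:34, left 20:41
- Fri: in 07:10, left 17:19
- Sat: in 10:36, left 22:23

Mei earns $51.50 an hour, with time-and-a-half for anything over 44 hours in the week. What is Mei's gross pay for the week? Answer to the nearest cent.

Mon: 08:11–20:09 = 11 h 58 min
Tue: 10:07–17:44 = 7 h 37 min
Wed: 07:39–17:36 = 9 h 57 min
Thu: 09:34–20:41 = 11 h 7 min
Fri: 07:10–17:19 = 10 h 9 min
Sat: 10:36–22:23 = 11 h 47 min
Total worked: 62 h 35 min = 3755 min.
Regular 44 h 0 min = 2640 min at $51.50/h; overtime 18 h 35 min = 1115 min at $77.25/h.
Pay = (2640 × $51.50 + 1115 × $77.25) ÷ 60 = $3701.56.

$3701.56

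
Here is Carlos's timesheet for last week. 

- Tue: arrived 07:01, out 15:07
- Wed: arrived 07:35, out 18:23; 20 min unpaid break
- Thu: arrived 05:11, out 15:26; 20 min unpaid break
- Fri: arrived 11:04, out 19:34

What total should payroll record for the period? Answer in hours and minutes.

36 h 59 min

Tue: 07:01–15:07 = 8 h 6 min
Wed: 07:35–18:23 = 10 h 48 min; less 20 min break → 10 h 28 min
Thu: 05:11–15:26 = 10 h 15 min; less 20 min break → 9 h 55 min
Fri: 11:04–19:34 = 8 h 30 min
Total: 8 h 6 min + 10 h 28 min + 9 h 55 min + 8 h 30 min = 36 h 59 min.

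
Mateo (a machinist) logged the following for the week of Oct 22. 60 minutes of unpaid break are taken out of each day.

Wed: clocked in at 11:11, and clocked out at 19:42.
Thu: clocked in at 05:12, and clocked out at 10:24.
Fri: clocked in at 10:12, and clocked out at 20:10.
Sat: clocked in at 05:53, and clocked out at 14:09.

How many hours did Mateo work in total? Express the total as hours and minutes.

Wed: 11:11–19:42 = 8 h 31 min; less 60 min break → 7 h 31 min
Thu: 05:12–10:24 = 5 h 12 min; less 60 min break → 4 h 12 min
Fri: 10:12–20:10 = 9 h 58 min; less 60 min break → 8 h 58 min
Sat: 05:53–14:09 = 8 h 16 min; less 60 min break → 7 h 16 min
Total: 7 h 31 min + 4 h 12 min + 8 h 58 min + 7 h 16 min = 27 h 57 min.

27 h 57 min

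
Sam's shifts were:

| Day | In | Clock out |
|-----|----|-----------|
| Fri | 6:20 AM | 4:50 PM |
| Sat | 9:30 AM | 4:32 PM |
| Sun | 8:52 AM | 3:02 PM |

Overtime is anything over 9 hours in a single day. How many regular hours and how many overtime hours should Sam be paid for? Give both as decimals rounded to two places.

Regular 22.20 hours, overtime 1.50 hours

Fri: 6:20 AM–4:50 PM = 10 h 30 min
Sat: 9:30 AM–4:32 PM = 7 h 2 min
Sun: 8:52 AM–3:02 PM = 6 h 10 min
Fri reg 9 h 0 min / OT 1 h 30 min; Sat reg 7 h 2 min / OT 0 h 0 min; Sun reg 6 h 10 min / OT 0 h 0 min.
Totals: regular 22 h 12 min, overtime 1 h 30 min.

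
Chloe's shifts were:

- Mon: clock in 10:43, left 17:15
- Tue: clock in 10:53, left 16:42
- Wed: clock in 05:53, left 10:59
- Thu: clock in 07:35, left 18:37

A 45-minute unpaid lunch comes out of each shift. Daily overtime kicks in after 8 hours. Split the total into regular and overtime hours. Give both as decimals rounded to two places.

Mon: 10:43–17:15 = 6 h 32 min; less 45 min break → 5 h 47 min
Tue: 10:53–16:42 = 5 h 49 min; less 45 min break → 5 h 4 min
Wed: 05:53–10:59 = 5 h 6 min; less 45 min break → 4 h 21 min
Thu: 07:35–18:37 = 11 h 2 min; less 45 min break → 10 h 17 min
Mon reg 5 h 47 min / OT 0 h 0 min; Tue reg 5 h 4 min / OT 0 h 0 min; Wed reg 4 h 21 min / OT 0 h 0 min; Thu reg 8 h 0 min / OT 2 h 17 min.
Totals: regular 23 h 12 min, overtime 2 h 17 min.

Regular 23.20 hours, overtime 2.28 hours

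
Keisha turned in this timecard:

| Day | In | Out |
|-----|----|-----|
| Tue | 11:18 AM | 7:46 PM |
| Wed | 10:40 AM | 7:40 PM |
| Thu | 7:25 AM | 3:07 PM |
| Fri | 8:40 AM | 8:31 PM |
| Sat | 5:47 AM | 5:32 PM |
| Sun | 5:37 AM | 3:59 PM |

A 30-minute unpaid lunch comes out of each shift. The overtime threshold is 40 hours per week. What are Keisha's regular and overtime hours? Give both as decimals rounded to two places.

Regular 40.00 hours, overtime 16.13 hours

Tue: 11:18 AM–7:46 PM = 8 h 28 min; less 30 min break → 7 h 58 min
Wed: 10:40 AM–7:40 PM = 9 h 0 min; less 30 min break → 8 h 30 min
Thu: 7:25 AM–3:07 PM = 7 h 42 min; less 30 min break → 7 h 12 min
Fri: 8:40 AM–8:31 PM = 11 h 51 min; less 30 min break → 11 h 21 min
Sat: 5:47 AM–5:32 PM = 11 h 45 min; less 30 min break → 11 h 15 min
Sun: 5:37 AM–3:59 PM = 10 h 22 min; less 30 min break → 9 h 52 min
Total worked: 56 h 8 min = 56.13 h.
Threshold 40 h → overtime 16 h 8 min, regular 40 h 0 min.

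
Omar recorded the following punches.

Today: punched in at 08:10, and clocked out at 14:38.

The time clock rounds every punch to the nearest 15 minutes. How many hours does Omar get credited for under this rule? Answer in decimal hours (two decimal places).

6.50 hours

Today: in 08:10→08:15, out 14:38→14:45; 6 h 30 min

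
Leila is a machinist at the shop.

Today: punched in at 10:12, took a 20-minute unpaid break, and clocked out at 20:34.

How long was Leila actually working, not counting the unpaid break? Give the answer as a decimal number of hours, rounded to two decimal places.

10.03 hours

Today: 10:12–20:34 = 10 h 22 min; less 20 min break → 10 h 2 min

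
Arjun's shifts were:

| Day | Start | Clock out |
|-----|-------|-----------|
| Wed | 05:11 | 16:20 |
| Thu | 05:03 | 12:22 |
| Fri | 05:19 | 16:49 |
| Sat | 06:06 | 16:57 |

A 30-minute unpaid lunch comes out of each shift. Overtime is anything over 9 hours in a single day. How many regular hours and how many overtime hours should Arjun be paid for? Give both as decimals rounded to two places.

Wed: 05:11–16:20 = 11 h 9 min; less 30 min break → 10 h 39 min
Thu: 05:03–12:22 = 7 h 19 min; less 30 min break → 6 h 49 min
Fri: 05:19–16:49 = 11 h 30 min; less 30 min break → 11 h 0 min
Sat: 06:06–16:57 = 10 h 51 min; less 30 min break → 10 h 21 min
Wed reg 9 h 0 min / OT 1 h 39 min; Thu reg 6 h 49 min / OT 0 h 0 min; Fri reg 9 h 0 min / OT 2 h 0 min; Sat reg 9 h 0 min / OT 1 h 21 min.
Totals: regular 33 h 49 min, overtime 5 h 0 min.

Regular 33.82 hours, overtime 5.00 hours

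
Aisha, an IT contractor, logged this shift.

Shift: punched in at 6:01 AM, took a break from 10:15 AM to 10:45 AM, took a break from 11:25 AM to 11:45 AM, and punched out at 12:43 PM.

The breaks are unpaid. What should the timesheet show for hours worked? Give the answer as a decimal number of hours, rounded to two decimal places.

5.87 hours

Shift: 6:01 AM–12:43 PM = 6 h 42 min; less 50 min break → 5 h 52 min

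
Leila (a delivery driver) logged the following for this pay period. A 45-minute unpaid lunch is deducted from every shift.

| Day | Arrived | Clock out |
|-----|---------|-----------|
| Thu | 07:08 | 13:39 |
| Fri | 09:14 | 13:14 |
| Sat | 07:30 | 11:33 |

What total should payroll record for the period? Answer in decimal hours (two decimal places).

12.32 hours

Thu: 07:08–13:39 = 6 h 31 min; less 45 min break → 5 h 46 min
Fri: 09:14–13:14 = 4 h 0 min; less 45 min break → 3 h 15 min
Sat: 07:30–11:33 = 4 h 3 min; less 45 min break → 3 h 18 min
Total: 5 h 46 min + 3 h 15 min + 3 h 18 min = 12 h 19 min.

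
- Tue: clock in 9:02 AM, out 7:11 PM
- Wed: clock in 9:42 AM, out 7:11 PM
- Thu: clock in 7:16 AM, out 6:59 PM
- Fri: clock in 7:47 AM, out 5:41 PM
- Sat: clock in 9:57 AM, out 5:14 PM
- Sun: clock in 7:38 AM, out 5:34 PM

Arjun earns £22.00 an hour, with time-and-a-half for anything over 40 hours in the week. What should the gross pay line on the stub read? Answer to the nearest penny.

£1489.40

Tue: 9:02 AM–7:11 PM = 10 h 9 min
Wed: 9:42 AM–7:11 PM = 9 h 29 min
Thu: 7:16 AM–6:59 PM = 11 h 43 min
Fri: 7:47 AM–5:41 PM = 9 h 54 min
Sat: 9:57 AM–5:14 PM = 7 h 17 min
Sun: 7:38 AM–5:34 PM = 9 h 56 min
Total worked: 58 h 28 min = 3508 min.
Regular 40 h 0 min = 2400 min at £22.00/h; overtime 18 h 28 min = 1108 min at £33.00/h.
Pay = (2400 × £22.00 + 1108 × £33.00) ÷ 60 = £1489.40.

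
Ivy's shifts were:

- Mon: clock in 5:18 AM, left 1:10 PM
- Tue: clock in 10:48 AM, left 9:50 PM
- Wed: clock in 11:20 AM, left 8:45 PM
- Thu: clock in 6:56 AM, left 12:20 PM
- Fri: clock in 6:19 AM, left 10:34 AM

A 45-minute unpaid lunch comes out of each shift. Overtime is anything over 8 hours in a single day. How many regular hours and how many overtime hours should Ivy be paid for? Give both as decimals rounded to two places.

Regular 31.27 hours, overtime 2.95 hours

Mon: 5:18 AM–1:10 PM = 7 h 52 min; less 45 min break → 7 h 7 min
Tue: 10:48 AM–9:50 PM = 11 h 2 min; less 45 min break → 10 h 17 min
Wed: 11:20 AM–8:45 PM = 9 h 25 min; less 45 min break → 8 h 40 min
Thu: 6:56 AM–12:20 PM = 5 h 24 min; less 45 min break → 4 h 39 min
Fri: 6:19 AM–10:34 AM = 4 h 15 min; less 45 min break → 3 h 30 min
Mon reg 7 h 7 min / OT 0 h 0 min; Tue reg 8 h 0 min / OT 2 h 17 min; Wed reg 8 h 0 min / OT 0 h 40 min; Thu reg 4 h 39 min / OT 0 h 0 min; Fri reg 3 h 30 min / OT 0 h 0 min.
Totals: regular 31 h 16 min, overtime 2 h 57 min.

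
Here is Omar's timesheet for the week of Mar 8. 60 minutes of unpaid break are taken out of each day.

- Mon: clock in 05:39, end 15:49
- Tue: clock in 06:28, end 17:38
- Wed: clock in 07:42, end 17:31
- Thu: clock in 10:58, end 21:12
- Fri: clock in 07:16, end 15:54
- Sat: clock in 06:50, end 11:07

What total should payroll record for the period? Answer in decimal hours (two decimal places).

Mon: 05:39–15:49 = 10 h 10 min; less 60 min break → 9 h 10 min
Tue: 06:28–17:38 = 11 h 10 min; less 60 min break → 10 h 10 min
Wed: 07:42–17:31 = 9 h 49 min; less 60 min break → 8 h 49 min
Thu: 10:58–21:12 = 10 h 14 min; less 60 min break → 9 h 14 min
Fri: 07:16–15:54 = 8 h 38 min; less 60 min break → 7 h 38 min
Sat: 06:50–11:07 = 4 h 17 min; less 60 min break → 3 h 17 min
Total: 9 h 10 min + 10 h 10 min + 8 h 49 min + 9 h 14 min + 7 h 38 min + 3 h 17 min = 48 h 18 min.

48.30 hours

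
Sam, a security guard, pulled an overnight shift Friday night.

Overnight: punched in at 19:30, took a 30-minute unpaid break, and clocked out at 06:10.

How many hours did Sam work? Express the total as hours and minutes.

Overnight: 19:30 → midnight = 4 h 30 min; midnight → 06:10 = 6 h 10 min; span 10 h 40 min; less 30 min break → 10 h 10 min

10 h 10 min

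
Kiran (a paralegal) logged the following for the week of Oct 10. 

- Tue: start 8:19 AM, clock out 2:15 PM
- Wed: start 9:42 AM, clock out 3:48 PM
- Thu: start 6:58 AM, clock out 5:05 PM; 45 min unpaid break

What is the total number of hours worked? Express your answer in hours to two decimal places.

Tue: 8:19 AM–2:15 PM = 5 h 56 min
Wed: 9:42 AM–3:48 PM = 6 h 6 min
Thu: 6:58 AM–5:05 PM = 10 h 7 min; less 45 min break → 9 h 22 min
Total: 5 h 56 min + 6 h 6 min + 9 h 22 min = 21 h 24 min.

21.40 hours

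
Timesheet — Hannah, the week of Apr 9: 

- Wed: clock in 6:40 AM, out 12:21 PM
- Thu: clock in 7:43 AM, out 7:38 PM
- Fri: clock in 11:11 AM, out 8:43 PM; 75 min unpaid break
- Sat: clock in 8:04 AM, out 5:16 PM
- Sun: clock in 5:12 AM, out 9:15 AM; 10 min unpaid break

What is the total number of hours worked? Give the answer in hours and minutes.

Wed: 6:40 AM–12:21 PM = 5 h 41 min
Thu: 7:43 AM–7:38 PM = 11 h 55 min
Fri: 11:11 AM–8:43 PM = 9 h 32 min; less 75 min break → 8 h 17 min
Sat: 8:04 AM–5:16 PM = 9 h 12 min
Sun: 5:12 AM–9:15 AM = 4 h 3 min; less 10 min break → 3 h 53 min
Total: 5 h 41 min + 11 h 55 min + 8 h 17 min + 9 h 12 min + 3 h 53 min = 38 h 58 min.

38 h 58 min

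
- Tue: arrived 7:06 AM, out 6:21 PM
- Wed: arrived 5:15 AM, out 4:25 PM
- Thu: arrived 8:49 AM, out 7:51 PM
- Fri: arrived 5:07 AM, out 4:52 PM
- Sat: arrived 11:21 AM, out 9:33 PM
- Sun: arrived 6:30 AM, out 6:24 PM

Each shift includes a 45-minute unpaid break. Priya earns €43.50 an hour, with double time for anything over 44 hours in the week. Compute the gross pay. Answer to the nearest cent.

€3549.60

Tue: 7:06 AM–6:21 PM = 11 h 15 min; less 45 min break → 10 h 30 min
Wed: 5:15 AM–4:25 PM = 11 h 10 min; less 45 min break → 10 h 25 min
Thu: 8:49 AM–7:51 PM = 11 h 2 min; less 45 min break → 10 h 17 min
Fri: 5:07 AM–4:52 PM = 11 h 45 min; less 45 min break → 11 h 0 min
Sat: 11:21 AM–9:33 PM = 10 h 12 min; less 45 min break → 9 h 27 min
Sun: 6:30 AM–6:24 PM = 11 h 54 min; less 45 min break → 11 h 9 min
Total worked: 62 h 48 min = 3768 min.
Regular 44 h 0 min = 2640 min at €43.50/h; overtime 18 h 48 min = 1128 min at €87.00/h.
Pay = (2640 × €43.50 + 1128 × €87.00) ÷ 60 = €3549.60.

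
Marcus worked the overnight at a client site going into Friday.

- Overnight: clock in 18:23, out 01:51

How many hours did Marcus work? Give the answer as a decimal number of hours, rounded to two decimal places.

Overnight: 18:23 → midnight = 5 h 37 min; midnight → 01:51 = 1 h 51 min; span 7 h 28 min

7.47 hours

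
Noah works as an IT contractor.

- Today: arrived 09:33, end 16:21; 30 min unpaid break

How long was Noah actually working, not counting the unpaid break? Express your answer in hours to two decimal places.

Today: 09:33–16:21 = 6 h 48 min; less 30 min break → 6 h 18 min

6.30 hours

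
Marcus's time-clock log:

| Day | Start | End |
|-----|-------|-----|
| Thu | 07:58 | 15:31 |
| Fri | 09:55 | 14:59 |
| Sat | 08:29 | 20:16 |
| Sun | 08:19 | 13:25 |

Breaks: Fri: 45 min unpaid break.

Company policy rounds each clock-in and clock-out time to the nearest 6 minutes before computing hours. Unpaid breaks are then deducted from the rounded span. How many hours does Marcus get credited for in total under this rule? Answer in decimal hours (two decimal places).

28.75 hours

Thu: in 07:58→08:00, out 15:31→15:30; 7 h 30 min
Fri: in 09:55→09:54, out 14:59→15:00; 5 h 6 min − 45 min = 4 h 21 min
Sat: in 08:29→08:30, out 20:16→20:18; 11 h 48 min
Sun: in 08:19→08:18, out 13:25→13:24; 5 h 6 min
Total credited: 28 h 45 min.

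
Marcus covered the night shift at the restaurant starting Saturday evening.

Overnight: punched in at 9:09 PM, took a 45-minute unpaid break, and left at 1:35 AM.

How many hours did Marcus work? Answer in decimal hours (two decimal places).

Overnight: 9:09 PM → midnight = 2 h 51 min; midnight → 1:35 AM = 1 h 35 min; span 4 h 26 min; less 45 min break → 3 h 41 min

3.68 hours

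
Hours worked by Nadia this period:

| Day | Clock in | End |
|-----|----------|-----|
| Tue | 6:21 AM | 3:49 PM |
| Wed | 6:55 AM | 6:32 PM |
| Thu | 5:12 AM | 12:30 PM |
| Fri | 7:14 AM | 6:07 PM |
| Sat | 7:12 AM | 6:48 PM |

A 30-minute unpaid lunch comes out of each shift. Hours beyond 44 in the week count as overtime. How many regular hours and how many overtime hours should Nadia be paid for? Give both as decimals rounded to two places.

Tue: 6:21 AM–3:49 PM = 9 h 28 min; less 30 min break → 8 h 58 min
Wed: 6:55 AM–6:32 PM = 11 h 37 min; less 30 min break → 11 h 7 min
Thu: 5:12 AM–12:30 PM = 7 h 18 min; less 30 min break → 6 h 48 min
Fri: 7:14 AM–6:07 PM = 10 h 53 min; less 30 min break → 10 h 23 min
Sat: 7:12 AM–6:48 PM = 11 h 36 min; less 30 min break → 11 h 6 min
Total worked: 48 h 22 min = 48.37 h.
Threshold 44 h → overtime 4 h 22 min, regular 44 h 0 min.

Regular 44.00 hours, overtime 4.37 hours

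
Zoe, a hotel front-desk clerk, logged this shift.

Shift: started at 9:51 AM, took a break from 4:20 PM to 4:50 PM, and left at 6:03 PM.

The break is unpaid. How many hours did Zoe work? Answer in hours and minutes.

Shift: 9:51 AM–6:03 PM = 8 h 12 min; less 30 min break → 7 h 42 min

7 h 42 min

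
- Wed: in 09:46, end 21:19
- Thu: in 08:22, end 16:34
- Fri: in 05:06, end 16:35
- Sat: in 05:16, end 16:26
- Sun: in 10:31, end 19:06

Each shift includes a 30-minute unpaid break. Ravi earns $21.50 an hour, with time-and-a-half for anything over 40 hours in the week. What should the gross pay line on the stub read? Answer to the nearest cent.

Wed: 09:46–21:19 = 11 h 33 min; less 30 min break → 11 h 3 min
Thu: 08:22–16:34 = 8 h 12 min; less 30 min break → 7 h 42 min
Fri: 05:06–16:35 = 11 h 29 min; less 30 min break → 10 h 59 min
Sat: 05:16–16:26 = 11 h 10 min; less 30 min break → 10 h 40 min
Sun: 10:31–19:06 = 8 h 35 min; less 30 min break → 8 h 5 min
Total worked: 48 h 29 min = 2909 min.
Regular 40 h 0 min = 2400 min at $21.50/h; overtime 8 h 29 min = 509 min at $32.25/h.
Pay = (2400 × $21.50 + 509 × $32.25) ÷ 60 = $1133.59.

$1133.59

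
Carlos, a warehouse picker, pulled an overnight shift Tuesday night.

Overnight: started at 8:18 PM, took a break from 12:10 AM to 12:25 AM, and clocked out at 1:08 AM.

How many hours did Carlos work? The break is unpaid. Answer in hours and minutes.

Overnight: 8:18 PM → midnight = 3 h 42 min; midnight → 1:08 AM = 1 h 8 min; span 4 h 50 min; less 15 min break → 4 h 35 min

4 h 35 min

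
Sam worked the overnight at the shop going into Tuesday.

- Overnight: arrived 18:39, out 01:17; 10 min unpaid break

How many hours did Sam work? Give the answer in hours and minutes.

Overnight: 18:39 → midnight = 5 h 21 min; midnight → 01:17 = 1 h 17 min; span 6 h 38 min; less 10 min break → 6 h 28 min

6 h 28 min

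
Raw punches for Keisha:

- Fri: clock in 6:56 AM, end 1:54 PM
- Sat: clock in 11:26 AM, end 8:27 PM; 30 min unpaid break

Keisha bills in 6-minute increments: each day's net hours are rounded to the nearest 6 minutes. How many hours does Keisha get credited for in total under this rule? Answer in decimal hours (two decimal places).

Fri: 6:56 AM–1:54 PM = 6 h 58 min → rounds to 7 h 0 min
Sat: 11:26 AM–8:27 PM = 9 h 1 min − 30 min = 8 h 31 min → rounds to 8 h 30 min
Total credited: 15 h 30 min.

15.50 hours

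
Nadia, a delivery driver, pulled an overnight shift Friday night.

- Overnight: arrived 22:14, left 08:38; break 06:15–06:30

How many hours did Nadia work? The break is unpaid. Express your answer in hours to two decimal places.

Overnight: 22:14 → midnight = 1 h 46 min; midnight → 08:38 = 8 h 38 min; span 10 h 24 min; less 15 min break → 10 h 9 min

10.15 hours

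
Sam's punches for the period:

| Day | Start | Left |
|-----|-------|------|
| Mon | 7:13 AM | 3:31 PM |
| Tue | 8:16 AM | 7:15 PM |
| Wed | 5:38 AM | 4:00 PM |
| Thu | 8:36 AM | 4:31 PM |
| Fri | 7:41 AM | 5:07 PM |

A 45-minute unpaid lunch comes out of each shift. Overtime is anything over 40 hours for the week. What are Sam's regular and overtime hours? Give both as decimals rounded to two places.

Mon: 7:13 AM–3:31 PM = 8 h 18 min; less 45 min break → 7 h 33 min
Tue: 8:16 AM–7:15 PM = 10 h 59 min; less 45 min break → 10 h 14 min
Wed: 5:38 AM–4:00 PM = 10 h 22 min; less 45 min break → 9 h 37 min
Thu: 8:36 AM–4:31 PM = 7 h 55 min; less 45 min break → 7 h 10 min
Fri: 7:41 AM–5:07 PM = 9 h 26 min; less 45 min break → 8 h 41 min
Total worked: 43 h 15 min = 43.25 h.
Threshold 40 h → overtime 3 h 15 min, regular 40 h 0 min.

Regular 40.00 hours, overtime 3.25 hours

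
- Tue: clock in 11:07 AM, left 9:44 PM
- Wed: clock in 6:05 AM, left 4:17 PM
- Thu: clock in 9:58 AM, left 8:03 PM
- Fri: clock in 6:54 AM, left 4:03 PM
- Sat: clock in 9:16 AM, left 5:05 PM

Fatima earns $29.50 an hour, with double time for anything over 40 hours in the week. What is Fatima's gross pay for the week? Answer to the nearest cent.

$1644.13

Tue: 11:07 AM–9:44 PM = 10 h 37 min
Wed: 6:05 AM–4:17 PM = 10 h 12 min
Thu: 9:58 AM–8:03 PM = 10 h 5 min
Fri: 6:54 AM–4:03 PM = 9 h 9 min
Sat: 9:16 AM–5:05 PM = 7 h 49 min
Total worked: 47 h 52 min = 2872 min.
Regular 40 h 0 min = 2400 min at $29.50/h; overtime 7 h 52 min = 472 min at $59.00/h.
Pay = (2400 × $29.50 + 472 × $59.00) ÷ 60 = $1644.13.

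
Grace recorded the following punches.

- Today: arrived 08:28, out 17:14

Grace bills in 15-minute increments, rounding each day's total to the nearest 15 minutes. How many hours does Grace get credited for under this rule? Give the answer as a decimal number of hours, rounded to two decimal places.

Today: 08:28–17:14 = 8 h 46 min → rounds to 8 h 45 min

8.75 hours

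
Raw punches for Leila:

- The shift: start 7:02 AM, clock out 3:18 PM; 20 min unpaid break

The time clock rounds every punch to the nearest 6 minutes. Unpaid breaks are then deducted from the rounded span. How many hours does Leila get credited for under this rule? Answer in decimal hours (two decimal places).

The shift: in 7:02 AM→7:00 AM, out 3:18 PM→3:18 PM; 8 h 18 min − 20 min = 7 h 58 min

7.97 hours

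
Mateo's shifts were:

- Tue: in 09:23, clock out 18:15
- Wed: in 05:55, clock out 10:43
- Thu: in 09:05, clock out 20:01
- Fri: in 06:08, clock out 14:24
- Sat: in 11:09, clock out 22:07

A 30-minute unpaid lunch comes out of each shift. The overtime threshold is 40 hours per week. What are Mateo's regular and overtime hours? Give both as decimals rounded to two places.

Tue: 09:23–18:15 = 8 h 52 min; less 30 min break → 8 h 22 min
Wed: 05:55–10:43 = 4 h 48 min; less 30 min break → 4 h 18 min
Thu: 09:05–20:01 = 10 h 56 min; less 30 min break → 10 h 26 min
Fri: 06:08–14:24 = 8 h 16 min; less 30 min break → 7 h 46 min
Sat: 11:09–22:07 = 10 h 58 min; less 30 min break → 10 h 28 min
Total worked: 41 h 20 min = 41.33 h.
Threshold 40 h → overtime 1 h 20 min, regular 40 h 0 min.

Regular 40.00 hours, overtime 1.33 hours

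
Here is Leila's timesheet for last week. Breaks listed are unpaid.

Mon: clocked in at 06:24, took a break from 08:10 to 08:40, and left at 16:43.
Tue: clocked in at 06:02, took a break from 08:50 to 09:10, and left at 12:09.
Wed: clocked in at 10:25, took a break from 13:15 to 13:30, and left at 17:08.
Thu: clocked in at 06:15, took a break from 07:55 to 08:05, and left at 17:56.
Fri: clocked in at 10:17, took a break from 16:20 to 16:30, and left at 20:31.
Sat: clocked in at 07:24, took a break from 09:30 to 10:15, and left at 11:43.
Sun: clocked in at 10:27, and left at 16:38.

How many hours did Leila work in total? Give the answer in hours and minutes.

Mon: 06:24–16:43 = 10 h 19 min; less 30 min break → 9 h 49 min
Tue: 06:02–12:09 = 6 h 7 min; less 20 min break → 5 h 47 min
Wed: 10:25–17:08 = 6 h 43 min; less 15 min break → 6 h 28 min
Thu: 06:15–17:56 = 11 h 41 min; less 10 min break → 11 h 31 min
Fri: 10:17–20:31 = 10 h 14 min; less 10 min break → 10 h 4 min
Sat: 07:24–11:43 = 4 h 19 min; less 45 min break → 3 h 34 min
Sun: 10:27–16:38 = 6 h 11 min
Total: 9 h 49 min + 5 h 47 min + 6 h 28 min + 11 h 31 min + 10 h 4 min + 3 h 34 min + 6 h 11 min = 53 h 24 min.

53 h 24 min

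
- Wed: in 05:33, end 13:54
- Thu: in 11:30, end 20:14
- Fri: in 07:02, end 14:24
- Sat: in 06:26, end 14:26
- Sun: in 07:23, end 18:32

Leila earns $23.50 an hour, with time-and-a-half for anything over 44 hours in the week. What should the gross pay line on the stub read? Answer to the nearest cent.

$1024.60

Wed: 05:33–13:54 = 8 h 21 min
Thu: 11:30–20:14 = 8 h 44 min
Fri: 07:02–14:24 = 7 h 22 min
Sat: 06:26–14:26 = 8 h 0 min
Sun: 07:23–18:32 = 11 h 9 min
Total worked: 43 h 36 min = 2616 min.
Regular 43 h 36 min = 2616 min at $23.50/h; overtime 0 h 0 min = 0 min at $35.25/h.
Pay = (2616 × $23.50 + 0 × $35.25) ÷ 60 = $1024.60.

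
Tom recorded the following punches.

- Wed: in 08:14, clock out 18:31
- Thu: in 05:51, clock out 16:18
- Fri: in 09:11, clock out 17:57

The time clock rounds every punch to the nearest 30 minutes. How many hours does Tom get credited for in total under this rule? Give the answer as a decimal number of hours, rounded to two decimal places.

30.00 hours

Wed: in 08:14→08:00, out 18:31→18:30; 10 h 30 min
Thu: in 05:51→06:00, out 16:18→16:30; 10 h 30 min
Fri: in 09:11→09:00, out 17:57→18:00; 9 h 0 min
Total credited: 30 h 0 min.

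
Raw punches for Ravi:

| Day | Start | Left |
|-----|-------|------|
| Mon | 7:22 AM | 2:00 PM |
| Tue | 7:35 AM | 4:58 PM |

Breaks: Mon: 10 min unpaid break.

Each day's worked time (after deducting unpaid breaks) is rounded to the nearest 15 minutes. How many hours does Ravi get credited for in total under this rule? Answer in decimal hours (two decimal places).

Mon: 7:22 AM–2:00 PM = 6 h 38 min − 10 min = 6 h 28 min → rounds to 6 h 30 min
Tue: 7:35 AM–4:58 PM = 9 h 23 min → rounds to 9 h 30 min
Total credited: 16 h 0 min.

16.00 hours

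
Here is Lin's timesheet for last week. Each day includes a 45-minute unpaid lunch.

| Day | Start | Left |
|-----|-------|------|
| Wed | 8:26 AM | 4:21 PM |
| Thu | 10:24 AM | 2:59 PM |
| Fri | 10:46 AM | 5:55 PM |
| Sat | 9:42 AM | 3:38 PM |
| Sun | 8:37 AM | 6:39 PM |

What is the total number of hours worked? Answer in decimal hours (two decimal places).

Wed: 8:26 AM–4:21 PM = 7 h 55 min; less 45 min break → 7 h 10 min
Thu: 10:24 AM–2:59 PM = 4 h 35 min; less 45 min break → 3 h 50 min
Fri: 10:46 AM–5:55 PM = 7 h 9 min; less 45 min break → 6 h 24 min
Sat: 9:42 AM–3:38 PM = 5 h 56 min; less 45 min break → 5 h 11 min
Sun: 8:37 AM–6:39 PM = 10 h 2 min; less 45 min break → 9 h 17 min
Total: 7 h 10 min + 3 h 50 min + 6 h 24 min + 5 h 11 min + 9 h 17 min = 31 h 52 min.

31.87 hours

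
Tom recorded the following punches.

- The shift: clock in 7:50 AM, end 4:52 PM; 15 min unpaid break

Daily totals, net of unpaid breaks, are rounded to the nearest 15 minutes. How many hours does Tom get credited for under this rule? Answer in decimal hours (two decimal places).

8.75 hours

The shift: 7:50 AM–4:52 PM = 9 h 2 min − 15 min = 8 h 47 min → rounds to 8 h 45 min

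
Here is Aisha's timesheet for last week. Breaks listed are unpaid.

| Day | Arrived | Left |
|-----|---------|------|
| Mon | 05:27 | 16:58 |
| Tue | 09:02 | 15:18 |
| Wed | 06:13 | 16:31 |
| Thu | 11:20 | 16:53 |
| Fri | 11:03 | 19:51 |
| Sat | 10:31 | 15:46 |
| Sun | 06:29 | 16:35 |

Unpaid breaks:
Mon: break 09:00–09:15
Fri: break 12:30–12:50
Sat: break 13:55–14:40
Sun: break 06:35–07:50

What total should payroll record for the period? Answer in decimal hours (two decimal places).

Mon: 05:27–16:58 = 11 h 31 min; less 15 min break → 11 h 16 min
Tue: 09:02–15:18 = 6 h 16 min
Wed: 06:13–16:31 = 10 h 18 min
Thu: 11:20–16:53 = 5 h 33 min
Fri: 11:03–19:51 = 8 h 48 min; less 20 min break → 8 h 28 min
Sat: 10:31–15:46 = 5 h 15 min; less 45 min break → 4 h 30 min
Sun: 06:29–16:35 = 10 h 6 min; less 75 min break → 8 h 51 min
Total: 11 h 16 min + 6 h 16 min + 10 h 18 min + 5 h 33 min + 8 h 28 min + 4 h 30 min + 8 h 51 min = 55 h 12 min.

55.20 hours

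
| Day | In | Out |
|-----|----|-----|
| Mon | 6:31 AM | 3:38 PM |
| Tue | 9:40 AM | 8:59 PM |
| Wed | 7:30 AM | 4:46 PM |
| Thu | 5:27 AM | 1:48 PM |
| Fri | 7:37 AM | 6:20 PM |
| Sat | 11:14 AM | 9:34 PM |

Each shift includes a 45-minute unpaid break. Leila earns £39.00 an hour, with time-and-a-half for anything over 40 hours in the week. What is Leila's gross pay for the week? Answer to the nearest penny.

Mon: 6:31 AM–3:38 PM = 9 h 7 min; less 45 min break → 8 h 22 min
Tue: 9:40 AM–8:59 PM = 11 h 19 min; less 45 min break → 10 h 34 min
Wed: 7:30 AM–4:46 PM = 9 h 16 min; less 45 min break → 8 h 31 min
Thu: 5:27 AM–1:48 PM = 8 h 21 min; less 45 min break → 7 h 36 min
Fri: 7:37 AM–6:20 PM = 10 h 43 min; less 45 min break → 9 h 58 min
Sat: 11:14 AM–9:34 PM = 10 h 20 min; less 45 min break → 9 h 35 min
Total worked: 54 h 36 min = 3276 min.
Regular 40 h 0 min = 2400 min at £39.00/h; overtime 14 h 36 min = 876 min at £58.50/h.
Pay = (2400 × £39.00 + 876 × £58.50) ÷ 60 = £2414.10.

£2414.10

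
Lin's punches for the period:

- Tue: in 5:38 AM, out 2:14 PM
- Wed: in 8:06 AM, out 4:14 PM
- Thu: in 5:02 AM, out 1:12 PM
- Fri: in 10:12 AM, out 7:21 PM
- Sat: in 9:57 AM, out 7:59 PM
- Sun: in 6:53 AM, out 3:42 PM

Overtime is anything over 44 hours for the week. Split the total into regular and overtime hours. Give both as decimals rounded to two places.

Regular 44.00 hours, overtime 8.90 hours

Tue: 5:38 AM–2:14 PM = 8 h 36 min
Wed: 8:06 AM–4:14 PM = 8 h 8 min
Thu: 5:02 AM–1:12 PM = 8 h 10 min
Fri: 10:12 AM–7:21 PM = 9 h 9 min
Sat: 9:57 AM–7:59 PM = 10 h 2 min
Sun: 6:53 AM–3:42 PM = 8 h 49 min
Total worked: 52 h 54 min = 52.90 h.
Threshold 44 h → overtime 8 h 54 min, regular 44 h 0 min.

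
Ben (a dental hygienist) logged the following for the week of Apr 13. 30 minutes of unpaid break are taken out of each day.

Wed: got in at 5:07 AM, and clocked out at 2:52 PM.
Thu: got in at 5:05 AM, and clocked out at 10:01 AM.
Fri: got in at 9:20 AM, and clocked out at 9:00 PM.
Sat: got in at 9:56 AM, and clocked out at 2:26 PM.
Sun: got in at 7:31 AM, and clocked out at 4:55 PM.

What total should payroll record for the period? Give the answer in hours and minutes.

37 h 45 min

Wed: 5:07 AM–2:52 PM = 9 h 45 min; less 30 min break → 9 h 15 min
Thu: 5:05 AM–10:01 AM = 4 h 56 min; less 30 min break → 4 h 26 min
Fri: 9:20 AM–9:00 PM = 11 h 40 min; less 30 min break → 11 h 10 min
Sat: 9:56 AM–2:26 PM = 4 h 30 min; less 30 min break → 4 h 0 min
Sun: 7:31 AM–4:55 PM = 9 h 24 min; less 30 min break → 8 h 54 min
Total: 9 h 15 min + 4 h 26 min + 11 h 10 min + 4 h 0 min + 8 h 54 min = 37 h 45 min.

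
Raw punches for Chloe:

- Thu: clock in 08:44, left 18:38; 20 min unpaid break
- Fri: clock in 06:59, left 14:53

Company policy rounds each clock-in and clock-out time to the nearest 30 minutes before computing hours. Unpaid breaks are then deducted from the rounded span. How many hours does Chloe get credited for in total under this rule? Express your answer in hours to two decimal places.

17.67 hours

Thu: in 08:44→08:30, out 18:38→18:30; 10 h 0 min − 20 min = 9 h 40 min
Fri: in 06:59→07:00, out 14:53→15:00; 8 h 0 min
Total credited: 17 h 40 min.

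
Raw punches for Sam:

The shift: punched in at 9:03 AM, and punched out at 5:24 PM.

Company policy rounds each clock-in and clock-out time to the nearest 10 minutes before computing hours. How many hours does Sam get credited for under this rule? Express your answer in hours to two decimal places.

The shift: in 9:03 AM→9:00 AM, out 5:24 PM→5:20 PM; 8 h 20 min

8.33 hours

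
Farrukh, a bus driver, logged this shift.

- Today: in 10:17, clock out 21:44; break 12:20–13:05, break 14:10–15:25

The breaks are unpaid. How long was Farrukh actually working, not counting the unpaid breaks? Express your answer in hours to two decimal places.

9.45 hours

Today: 10:17–21:44 = 11 h 27 min; less 120 min break → 9 h 27 min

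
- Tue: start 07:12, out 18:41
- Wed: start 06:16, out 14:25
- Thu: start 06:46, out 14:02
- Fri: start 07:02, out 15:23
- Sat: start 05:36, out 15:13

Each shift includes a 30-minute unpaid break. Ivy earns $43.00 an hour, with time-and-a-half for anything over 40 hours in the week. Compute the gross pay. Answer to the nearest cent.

$1872.65

Tue: 07:12–18:41 = 11 h 29 min; less 30 min break → 10 h 59 min
Wed: 06:16–14:25 = 8 h 9 min; less 30 min break → 7 h 39 min
Thu: 06:46–14:02 = 7 h 16 min; less 30 min break → 6 h 46 min
Fri: 07:02–15:23 = 8 h 21 min; less 30 min break → 7 h 51 min
Sat: 05:36–15:13 = 9 h 37 min; less 30 min break → 9 h 7 min
Total worked: 42 h 22 min = 2542 min.
Regular 40 h 0 min = 2400 min at $43.00/h; overtime 2 h 22 min = 142 min at $64.50/h.
Pay = (2400 × $43.00 + 142 × $64.50) ÷ 60 = $1872.65.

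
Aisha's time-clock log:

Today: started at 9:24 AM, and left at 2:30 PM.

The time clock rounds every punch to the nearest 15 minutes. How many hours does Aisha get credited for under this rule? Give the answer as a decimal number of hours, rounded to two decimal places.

Today: in 9:24 AM→9:30 AM, out 2:30 PM→2:30 PM; 5 h 0 min

5.00 hours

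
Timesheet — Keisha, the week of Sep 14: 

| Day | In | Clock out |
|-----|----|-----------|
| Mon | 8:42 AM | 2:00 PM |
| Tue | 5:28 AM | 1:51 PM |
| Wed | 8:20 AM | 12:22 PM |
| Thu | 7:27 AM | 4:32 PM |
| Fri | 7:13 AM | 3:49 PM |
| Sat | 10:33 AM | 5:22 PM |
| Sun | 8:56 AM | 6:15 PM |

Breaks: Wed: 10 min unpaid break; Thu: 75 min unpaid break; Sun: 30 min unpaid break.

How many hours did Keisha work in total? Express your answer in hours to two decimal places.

49.62 hours

Mon: 8:42 AM–2:00 PM = 5 h 18 min
Tue: 5:28 AM–1:51 PM = 8 h 23 min
Wed: 8:20 AM–12:22 PM = 4 h 2 min; less 10 min break → 3 h 52 min
Thu: 7:27 AM–4:32 PM = 9 h 5 min; less 75 min break → 7 h 50 min
Fri: 7:13 AM–3:49 PM = 8 h 36 min
Sat: 10:33 AM–5:22 PM = 6 h 49 min
Sun: 8:56 AM–6:15 PM = 9 h 19 min; less 30 min break → 8 h 49 min
Total: 5 h 18 min + 8 h 23 min + 3 h 52 min + 7 h 50 min + 8 h 36 min + 6 h 49 min + 8 h 49 min = 49 h 37 min.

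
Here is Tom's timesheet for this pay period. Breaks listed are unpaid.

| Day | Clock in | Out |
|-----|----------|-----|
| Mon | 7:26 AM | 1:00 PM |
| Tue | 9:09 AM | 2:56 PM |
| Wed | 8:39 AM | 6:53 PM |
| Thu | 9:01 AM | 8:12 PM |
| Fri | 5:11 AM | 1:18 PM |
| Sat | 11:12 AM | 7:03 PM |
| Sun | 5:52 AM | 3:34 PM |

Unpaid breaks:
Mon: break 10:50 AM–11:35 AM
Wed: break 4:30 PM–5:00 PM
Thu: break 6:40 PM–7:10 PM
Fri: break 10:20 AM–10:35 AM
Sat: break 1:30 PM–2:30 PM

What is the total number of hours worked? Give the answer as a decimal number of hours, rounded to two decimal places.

55.43 hours

Mon: 7:26 AM–1:00 PM = 5 h 34 min; less 45 min break → 4 h 49 min
Tue: 9:09 AM–2:56 PM = 5 h 47 min
Wed: 8:39 AM–6:53 PM = 10 h 14 min; less 30 min break → 9 h 44 min
Thu: 9:01 AM–8:12 PM = 11 h 11 min; less 30 min break → 10 h 41 min
Fri: 5:11 AM–1:18 PM = 8 h 7 min; less 15 min break → 7 h 52 min
Sat: 11:12 AM–7:03 PM = 7 h 51 min; less 60 min break → 6 h 51 min
Sun: 5:52 AM–3:34 PM = 9 h 42 min
Total: 4 h 49 min + 5 h 47 min + 9 h 44 min + 10 h 41 min + 7 h 52 min + 6 h 51 min + 9 h 42 min = 55 h 26 min.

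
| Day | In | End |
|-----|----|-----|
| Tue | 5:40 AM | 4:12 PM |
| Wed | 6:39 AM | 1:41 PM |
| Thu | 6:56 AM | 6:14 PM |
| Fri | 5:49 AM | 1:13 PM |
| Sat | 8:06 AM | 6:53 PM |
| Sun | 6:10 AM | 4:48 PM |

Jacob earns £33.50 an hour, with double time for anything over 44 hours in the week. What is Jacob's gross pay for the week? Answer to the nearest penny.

Tue: 5:40 AM–4:12 PM = 10 h 32 min
Wed: 6:39 AM–1:41 PM = 7 h 2 min
Thu: 6:56 AM–6:14 PM = 11 h 18 min
Fri: 5:49 AM–1:13 PM = 7 h 24 min
Sat: 8:06 AM–6:53 PM = 10 h 47 min
Sun: 6:10 AM–4:48 PM = 10 h 38 min
Total worked: 57 h 41 min = 3461 min.
Regular 44 h 0 min = 2640 min at £33.50/h; overtime 13 h 41 min = 821 min at £67.00/h.
Pay = (2640 × £33.50 + 821 × £67.00) ÷ 60 = £2390.78.

£2390.78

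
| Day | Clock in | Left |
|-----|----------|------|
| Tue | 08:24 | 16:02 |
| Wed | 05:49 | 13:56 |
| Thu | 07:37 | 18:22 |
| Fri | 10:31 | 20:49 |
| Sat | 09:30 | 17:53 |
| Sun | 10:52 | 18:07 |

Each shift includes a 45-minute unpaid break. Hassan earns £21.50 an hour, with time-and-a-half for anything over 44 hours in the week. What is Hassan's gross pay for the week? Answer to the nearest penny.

Tue: 08:24–16:02 = 7 h 38 min; less 45 min break → 6 h 53 min
Wed: 05:49–13:56 = 8 h 7 min; less 45 min break → 7 h 22 min
Thu: 07:37–18:22 = 10 h 45 min; less 45 min break → 10 h 0 min
Fri: 10:31–20:49 = 10 h 18 min; less 45 min break → 9 h 33 min
Sat: 09:30–17:53 = 8 h 23 min; less 45 min break → 7 h 38 min
Sun: 10:52–18:07 = 7 h 15 min; less 45 min break → 6 h 30 min
Total worked: 47 h 56 min = 2876 min.
Regular 44 h 0 min = 2640 min at £21.50/h; overtime 3 h 56 min = 236 min at £32.25/h.
Pay = (2640 × £21.50 + 236 × £32.25) ÷ 60 = £1072.85.

£1072.85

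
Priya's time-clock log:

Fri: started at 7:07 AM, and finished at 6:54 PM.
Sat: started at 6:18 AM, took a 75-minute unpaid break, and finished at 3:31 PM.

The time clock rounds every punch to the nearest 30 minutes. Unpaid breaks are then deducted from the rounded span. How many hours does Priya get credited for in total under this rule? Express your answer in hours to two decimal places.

Fri: in 7:07 AM→7:00 AM, out 6:54 PM→7:00 PM; 12 h 0 min
Sat: in 6:18 AM→6:30 AM, out 3:31 PM→3:30 PM; 9 h 0 min − 75 min = 7 h 45 min
Total credited: 19 h 45 min.

19.75 hours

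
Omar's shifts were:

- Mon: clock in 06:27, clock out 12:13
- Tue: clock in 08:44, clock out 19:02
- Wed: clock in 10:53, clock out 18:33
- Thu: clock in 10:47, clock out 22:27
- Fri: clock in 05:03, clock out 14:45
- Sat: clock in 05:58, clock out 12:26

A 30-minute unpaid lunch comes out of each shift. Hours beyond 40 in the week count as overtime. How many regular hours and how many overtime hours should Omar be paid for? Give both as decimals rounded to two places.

Mon: 06:27–12:13 = 5 h 46 min; less 30 min break → 5 h 16 min
Tue: 08:44–19:02 = 10 h 18 min; less 30 min break → 9 h 48 min
Wed: 10:53–18:33 = 7 h 40 min; less 30 min break → 7 h 10 min
Thu: 10:47–22:27 = 11 h 40 min; less 30 min break → 11 h 10 min
Fri: 05:03–14:45 = 9 h 42 min; less 30 min break → 9 h 12 min
Sat: 05:58–12:26 = 6 h 28 min; less 30 min break → 5 h 58 min
Total worked: 48 h 34 min = 48.57 h.
Threshold 40 h → overtime 8 h 34 min, regular 40 h 0 min.

Regular 40.00 hours, overtime 8.57 hours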